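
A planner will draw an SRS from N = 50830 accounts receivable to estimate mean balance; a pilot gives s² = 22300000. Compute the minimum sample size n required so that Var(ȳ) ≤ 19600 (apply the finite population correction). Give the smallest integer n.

Without fpc, n₀ = s²/D = 22300000/19600 = 1137.7551.
With fpc, (1 − n/N)·s²/n ≤ D requires n ≥ n₀/(1 + n₀/N) = 1137.7551/(1 + 1137.7551/50830) = 1112.8457.
Rounding up, n = 1113.

1113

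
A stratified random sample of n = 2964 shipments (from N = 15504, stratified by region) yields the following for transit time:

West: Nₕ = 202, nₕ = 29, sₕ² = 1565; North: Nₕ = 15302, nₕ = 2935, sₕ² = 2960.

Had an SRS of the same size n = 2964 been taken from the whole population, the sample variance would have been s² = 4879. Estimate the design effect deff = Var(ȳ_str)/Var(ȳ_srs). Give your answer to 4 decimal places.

0.6022

Var(ȳ_str) = Σ Wₕ²(1−fₕ)sₕ²/nₕ with Wₕ = Nₕ/15504:
  West: (202/15504)²·(1−29/202)·1565/29 = 0.0078456024
  North: (15302/15504)²·(1−2935/15302)·2960/2935 = 0.79397832
  → Var(ȳ_str) = 0.80182392.
Var(ȳ_srs) = (1 − 2964/15504)·4879/2964 = 1.3313934.
deff = 0.80182392 / 1.3313934 = 0.6022.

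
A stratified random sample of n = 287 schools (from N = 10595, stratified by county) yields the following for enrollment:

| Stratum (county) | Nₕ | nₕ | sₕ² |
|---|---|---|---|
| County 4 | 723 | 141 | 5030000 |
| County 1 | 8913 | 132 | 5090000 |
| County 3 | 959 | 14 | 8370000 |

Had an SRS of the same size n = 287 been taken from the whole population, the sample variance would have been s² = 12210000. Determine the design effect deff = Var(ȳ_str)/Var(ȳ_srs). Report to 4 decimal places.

0.7694

Var(ȳ_str) = Σ Wₕ²(1−fₕ)sₕ²/nₕ with Wₕ = Nₕ/10595:
  County 4: (723/10595)²·(1−141/723)·5030000/141 = 133.72365
  County 1: (8913/10595)²·(1−132/8913)·5090000/132 = 26884.986
  County 3: (959/10595)²·(1−14/959)·8370000/14 = 4826.6512
  → Var(ȳ_str) = 31845.361.
Var(ȳ_srs) = (1 − 287/10595)·12210000/287 = 41391.124.
deff = 31845.361 / 41391.124 = 0.7694.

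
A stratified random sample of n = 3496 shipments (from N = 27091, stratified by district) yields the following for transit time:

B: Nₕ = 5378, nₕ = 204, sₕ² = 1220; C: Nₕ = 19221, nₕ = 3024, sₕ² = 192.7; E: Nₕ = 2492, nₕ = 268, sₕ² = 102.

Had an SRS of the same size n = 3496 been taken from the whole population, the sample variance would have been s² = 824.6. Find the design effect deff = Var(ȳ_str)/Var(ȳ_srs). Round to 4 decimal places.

1.2493

Var(ȳ_str) = Σ Wₕ²(1−fₕ)sₕ²/nₕ with Wₕ = Nₕ/27091:
  B: (5378/27091)²·(1−204/5378)·1220/204 = 0.22673931
  C: (19221/27091)²·(1−3024/19221)·192.7/3024 = 0.027030894
  E: (2492/27091)²·(1−268/2492)·102/268 = 0.0028740752
  → Var(ȳ_str) = 0.25664428.
Var(ȳ_srs) = (1 − 3496/27091)·824.6/3496 = 0.20543141.
deff = 0.25664428 / 0.20543141 = 1.2493.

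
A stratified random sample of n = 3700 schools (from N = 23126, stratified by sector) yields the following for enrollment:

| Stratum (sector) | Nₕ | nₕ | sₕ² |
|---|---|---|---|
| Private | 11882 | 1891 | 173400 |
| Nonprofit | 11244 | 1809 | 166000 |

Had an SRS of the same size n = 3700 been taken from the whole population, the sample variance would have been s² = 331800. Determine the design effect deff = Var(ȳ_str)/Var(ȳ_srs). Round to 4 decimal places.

Var(ȳ_str) = Σ Wₕ²(1−fₕ)sₕ²/nₕ with Wₕ = Nₕ/23126:
  Private: (11882/23126)²·(1−1891/11882)·173400/1891 = 20.354246
  Nonprofit: (11244/23126)²·(1−1809/11244)·166000/1809 = 18.202508
  → Var(ȳ_str) = 38.556754.
Var(ȳ_srs) = (1 − 3700/23126)·331800/3700 = 75.328188.
deff = 38.556754 / 75.328188 = 0.5119.

0.5119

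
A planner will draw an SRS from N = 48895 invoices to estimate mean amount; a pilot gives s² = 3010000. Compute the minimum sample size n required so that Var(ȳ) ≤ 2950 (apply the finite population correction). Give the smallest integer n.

Without fpc, n₀ = s²/D = 3010000/2950 = 1020.3390.
With fpc, (1 − n/N)·s²/n ≤ D requires n ≥ n₀/(1 + n₀/N) = 1020.3390/(1 + 1020.3390/48895) = 999.4819.
Rounding up, n = 1000.

1000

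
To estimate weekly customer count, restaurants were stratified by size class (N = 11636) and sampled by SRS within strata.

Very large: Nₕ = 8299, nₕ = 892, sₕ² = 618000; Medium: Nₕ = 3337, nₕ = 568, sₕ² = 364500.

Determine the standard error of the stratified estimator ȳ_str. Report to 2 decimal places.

18.93

Var(ȳ_str) = Σₕ Wₕ²(1 − fₕ)sₕ²/nₕ with Wₕ = Nₕ/N, N = 11636.
Very large: Wₕ = 0.71321760; term = 0.71321760²·(1 − 0.10748283)·618000/892 = 314.5461.
Medium: Wₕ = 0.28678240; term = 0.28678240²·(1 − 0.17021277)·364500/568 = 43.794637.
Sum = 358.34074.
SE = √(358.34074) = 18.93.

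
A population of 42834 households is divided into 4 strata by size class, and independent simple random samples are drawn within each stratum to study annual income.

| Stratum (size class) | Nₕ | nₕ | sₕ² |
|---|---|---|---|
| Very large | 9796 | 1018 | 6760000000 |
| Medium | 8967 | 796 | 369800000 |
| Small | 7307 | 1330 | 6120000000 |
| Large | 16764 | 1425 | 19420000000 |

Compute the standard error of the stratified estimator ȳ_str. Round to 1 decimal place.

Var(ȳ_str) = Σₕ Wₕ²(1 − fₕ)sₕ²/nₕ with Wₕ = Nₕ/N, N = 42834.
Very large: Wₕ = 0.22869683; term = 0.22869683²·(1 − 0.10391997)·6760000000/1018 = 311218.93.
Medium: Wₕ = 0.20934305; term = 0.20934305²·(1 − 0.08876993)·369800000/796 = 18552.351.
Small: Wₕ = 0.17058878; term = 0.17058878²·(1 − 0.18201724)·6120000000/1330 = 109532.97.
Large: Wₕ = 0.39137134; term = 0.39137134²·(1 − 0.08500358)·19420000000/1425 = 1.9099931 × 10^6.
Sum = 2.3492974 × 10^6.
SE = √(2.3492974 × 10^6) = 1532.7.

1532.7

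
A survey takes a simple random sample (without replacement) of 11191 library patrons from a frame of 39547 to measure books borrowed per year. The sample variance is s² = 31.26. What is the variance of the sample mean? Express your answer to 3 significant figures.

Under SRS without replacement, Var(ȳ) = (1 − f)·s²/n with f = n/N = 11191/39547 = 0.28297975.
Var(ȳ) = (1 − 0.28297975)·31.26/11191 = 0.71702025·0.0027933161 = 0.0020028642.

0.00200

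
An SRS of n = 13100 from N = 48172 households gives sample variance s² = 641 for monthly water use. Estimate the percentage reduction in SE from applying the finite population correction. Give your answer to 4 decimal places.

14.6737

f = n/N = 13100/48172 = 0.27194221.
SE_no-fpc = √(s²/n) = 0.2212042; SE_fpc = √((1−f)s²/n) = 0.18874536.
Ratio = √(1−f) = 0.85326303. Reduction = 100·(1 − 0.85326303) = 14.6737%.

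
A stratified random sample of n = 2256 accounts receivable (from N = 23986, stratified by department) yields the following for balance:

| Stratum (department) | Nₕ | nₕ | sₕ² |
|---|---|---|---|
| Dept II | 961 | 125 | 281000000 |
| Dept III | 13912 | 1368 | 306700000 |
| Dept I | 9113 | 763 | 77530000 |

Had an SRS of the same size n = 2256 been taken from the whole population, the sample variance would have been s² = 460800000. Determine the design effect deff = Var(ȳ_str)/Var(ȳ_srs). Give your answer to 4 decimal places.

0.4571

Var(ȳ_str) = Σ Wₕ²(1−fₕ)sₕ²/nₕ with Wₕ = Nₕ/23986:
  Dept II: (961/23986)²·(1−125/961)·281000000/125 = 3139.1373
  Dept III: (13912/23986)²·(1−1368/13912)·306700000/1368 = 68004.497
  Dept I: (9113/23986)²·(1−763/9113)·77530000/763 = 13439.324
  → Var(ȳ_str) = 84582.958.
Var(ȳ_srs) = (1 − 2256/23986)·460800000/2256 = 185044.11.
deff = 84582.958 / 185044.11 = 0.4571.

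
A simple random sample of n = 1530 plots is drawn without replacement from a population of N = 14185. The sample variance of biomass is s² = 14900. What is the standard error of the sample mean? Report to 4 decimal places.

Under SRS without replacement, Var(ȳ) = (1 − f)·s²/n with f = n/N = 1530/14185 = 0.10786042.
Var(ȳ) = (1 − 0.10786042)·14900/1530 = 0.89213958·9.7385621 = 8.6881567.
SE(ȳ) = √(8.6881567) = 2.9476.

2.9476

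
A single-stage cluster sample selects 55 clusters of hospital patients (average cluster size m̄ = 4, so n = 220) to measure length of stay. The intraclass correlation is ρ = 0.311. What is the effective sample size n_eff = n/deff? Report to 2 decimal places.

113.81

deff = 1 + (4 − 1)·0.311 = 1 + 0.933 = 1.933.
n_eff = 220 / 1.933 = 113.81.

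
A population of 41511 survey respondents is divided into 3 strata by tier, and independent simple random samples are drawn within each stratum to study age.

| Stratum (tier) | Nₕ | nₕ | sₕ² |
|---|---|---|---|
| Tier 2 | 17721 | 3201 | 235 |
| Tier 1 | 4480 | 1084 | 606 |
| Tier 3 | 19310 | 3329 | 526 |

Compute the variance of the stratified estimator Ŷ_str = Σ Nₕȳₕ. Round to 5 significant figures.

Var(Ŷ_str) = Σₕ Nₕ²(1 − fₕ)sₕ²/nₕ.
Tier 2: 17721²·(1 − 3201/17721)·235/3201 = 1.8890221 × 10^7.
Tier 1: 4480²·(1 − 1084/4480)·606/1084 = 8.5052883 × 10^6.
Tier 3: 19310²·(1 − 3329/19310)·526/3329 = 4.875938 × 10^7.
Sum = 7.6154889 × 10^7.

7.6155 × 10^7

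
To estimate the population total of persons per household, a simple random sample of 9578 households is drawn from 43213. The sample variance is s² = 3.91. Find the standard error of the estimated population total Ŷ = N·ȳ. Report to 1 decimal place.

Var(Ŷ) = N²·Var(ȳ) = N²·(1 − n/N)·s²/n.
f = 9578/43213 = 0.22164626; Var(ȳ) = 0.77835374·3.91/9578 = 3.1774516 × 10^-4.
Var(Ŷ) = 43213² · (3.1774516 × 10^-4) = 593345.67.
SE(Ŷ) = √(593345.67) = 770.3.

770.3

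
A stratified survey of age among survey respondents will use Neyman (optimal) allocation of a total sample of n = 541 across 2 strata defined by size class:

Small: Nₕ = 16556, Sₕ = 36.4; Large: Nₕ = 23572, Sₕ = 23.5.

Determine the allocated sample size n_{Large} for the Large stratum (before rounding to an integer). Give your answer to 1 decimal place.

Neyman allocation: nₕ = n·NₕSₕ / Σⱼ NⱼSⱼ.
Σ NⱼSⱼ = 16556·36.4 + 23572·23.5 = 1.1565804 × 10^6.
n_{Large} = 541·23572·23.5 / (1.1565804 × 10^6) = 259.1.

259.1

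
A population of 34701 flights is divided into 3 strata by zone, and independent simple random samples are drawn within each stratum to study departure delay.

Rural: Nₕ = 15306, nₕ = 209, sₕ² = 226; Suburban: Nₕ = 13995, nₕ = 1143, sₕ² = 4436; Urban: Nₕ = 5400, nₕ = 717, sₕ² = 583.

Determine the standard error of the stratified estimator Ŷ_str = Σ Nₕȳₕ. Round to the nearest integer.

31121

Var(Ŷ_str) = Σₕ Nₕ²(1 − fₕ)sₕ²/nₕ.
Rural: 15306²·(1 − 209/15306)·226/209 = 2.4987023 × 10^8.
Suburban: 13995²·(1 − 1143/13995)·4436/1143 = 6.9805385 × 10^8.
Urban: 5400²·(1 − 717/5400)·583/717 = 2.0562093 × 10^7.
Sum = 9.6848617 × 10^8.
SE = √(9.6848617 × 10^8) = 31121.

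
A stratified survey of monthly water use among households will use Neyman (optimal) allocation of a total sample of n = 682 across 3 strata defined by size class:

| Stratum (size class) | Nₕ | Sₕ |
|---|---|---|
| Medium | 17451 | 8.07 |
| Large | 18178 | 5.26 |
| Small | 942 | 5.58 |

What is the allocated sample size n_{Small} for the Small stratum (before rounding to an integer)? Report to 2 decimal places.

Neyman allocation: nₕ = n·NₕSₕ / Σⱼ NⱼSⱼ.
Σ NⱼSⱼ = 17451·8.07 + 18178·5.26 + 942·5.58 = 241702.21.
n_{Small} = 682·942·5.58 / 241702.21 = 14.83.

14.83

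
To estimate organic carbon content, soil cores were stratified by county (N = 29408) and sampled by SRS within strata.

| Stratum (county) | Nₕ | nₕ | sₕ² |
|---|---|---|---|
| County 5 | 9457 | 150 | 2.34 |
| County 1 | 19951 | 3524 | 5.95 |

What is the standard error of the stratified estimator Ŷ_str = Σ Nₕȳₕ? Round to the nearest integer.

Var(Ŷ_str) = Σₕ Nₕ²(1 − fₕ)sₕ²/nₕ.
County 5: 9457²·(1 − 150/9457)·2.34/150 = 1.3730543 × 10^6.
County 1: 19951²·(1 − 3524/19951)·5.95/3524 = 553355.2.
Sum = 1.9264095 × 10^6.
SE = √(1.9264095 × 10^6) = 1388.

1388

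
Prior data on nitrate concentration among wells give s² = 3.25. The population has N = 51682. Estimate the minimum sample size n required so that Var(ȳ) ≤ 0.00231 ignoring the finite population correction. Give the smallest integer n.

Without fpc, n₀ = s²/D = 3.25/0.00231 = 1406.9264.
Rounding up, n = 1407.

1407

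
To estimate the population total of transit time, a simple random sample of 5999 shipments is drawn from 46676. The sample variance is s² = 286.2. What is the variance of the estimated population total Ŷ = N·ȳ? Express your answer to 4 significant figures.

9.058 × 10^7

Var(Ŷ) = N²·Var(ȳ) = N²·(1 − n/N)·s²/n.
f = 5999/46676 = 0.12852430; Var(ȳ) = 0.87147570·286.2/5999 = 0.041576321.
Var(Ŷ) = 46676² · 0.041576321 = 9.0580209 × 10^7.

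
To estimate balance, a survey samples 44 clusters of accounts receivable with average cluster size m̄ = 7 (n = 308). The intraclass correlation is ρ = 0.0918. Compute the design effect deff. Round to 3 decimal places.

deff = 1 + (7 − 1)·0.0918 = 1 + 0.5508 = 1.5508.

1.551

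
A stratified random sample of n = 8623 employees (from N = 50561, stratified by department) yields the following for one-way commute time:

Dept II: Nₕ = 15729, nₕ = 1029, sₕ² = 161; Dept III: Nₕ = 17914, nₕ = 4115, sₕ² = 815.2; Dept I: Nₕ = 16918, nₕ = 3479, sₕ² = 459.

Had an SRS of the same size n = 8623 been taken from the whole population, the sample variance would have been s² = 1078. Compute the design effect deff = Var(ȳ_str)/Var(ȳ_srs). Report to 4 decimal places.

Var(ȳ_str) = Σ Wₕ²(1−fₕ)sₕ²/nₕ with Wₕ = Nₕ/50561:
  Dept II: (15729/50561)²·(1−1029/15729)·161/1029 = 0.014151342
  Dept III: (17914/50561)²·(1−4115/17914)·815.2/4115 = 0.019155928
  Dept I: (16918/50561)²·(1−3479/16918)·459/3479 = 0.011733915
  → Var(ȳ_str) = 0.045041185.
Var(ȳ_srs) = (1 − 8623/50561)·1078/8623 = 0.10369372.
deff = 0.045041185 / 0.10369372 = 0.4344.

0.4344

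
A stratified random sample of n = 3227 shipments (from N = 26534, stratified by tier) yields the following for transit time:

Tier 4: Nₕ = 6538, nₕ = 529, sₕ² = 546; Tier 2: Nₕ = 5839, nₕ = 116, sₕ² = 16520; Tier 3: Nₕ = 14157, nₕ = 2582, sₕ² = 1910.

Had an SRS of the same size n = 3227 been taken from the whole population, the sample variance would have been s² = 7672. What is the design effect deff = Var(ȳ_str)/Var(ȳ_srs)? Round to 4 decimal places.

3.3468

Var(ȳ_str) = Σ Wₕ²(1−fₕ)sₕ²/nₕ with Wₕ = Nₕ/26534:
  Tier 4: (6538/26534)²·(1−529/6538)·546/529 = 0.057594186
  Tier 2: (5839/26534)²·(1−116/5839)·16520/116 = 6.7594106
  Tier 3: (14157/26534)²·(1−2582/14157)·1910/2582 = 0.17217255
  → Var(ȳ_str) = 6.9891773.
Var(ȳ_srs) = (1 − 3227/26534)·7672/3227 = 2.0883019.
deff = 6.9891773 / 2.0883019 = 3.3468.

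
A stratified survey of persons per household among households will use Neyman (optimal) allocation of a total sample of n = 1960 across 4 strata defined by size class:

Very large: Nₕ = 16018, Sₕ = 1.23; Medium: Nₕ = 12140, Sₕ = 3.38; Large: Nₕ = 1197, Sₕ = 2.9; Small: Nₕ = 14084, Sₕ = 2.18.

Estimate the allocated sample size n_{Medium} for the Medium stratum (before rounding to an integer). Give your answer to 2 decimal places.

Neyman allocation: nₕ = n·NₕSₕ / Σⱼ NⱼSⱼ.
Σ NⱼSⱼ = 16018·1.23 + 12140·3.38 + 1197·2.9 + 14084·2.18 = 94909.76.
n_{Medium} = 1960·12140·3.38 / 94909.76 = 847.38.

847.38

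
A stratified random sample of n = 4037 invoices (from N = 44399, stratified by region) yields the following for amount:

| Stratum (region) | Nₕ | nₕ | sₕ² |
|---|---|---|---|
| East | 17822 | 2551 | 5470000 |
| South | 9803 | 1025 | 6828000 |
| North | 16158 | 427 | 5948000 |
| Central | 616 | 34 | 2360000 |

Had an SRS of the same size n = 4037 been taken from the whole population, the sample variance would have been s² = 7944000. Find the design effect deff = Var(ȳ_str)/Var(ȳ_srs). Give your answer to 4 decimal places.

1.3392

Var(ȳ_str) = Σ Wₕ²(1−fₕ)sₕ²/nₕ with Wₕ = Nₕ/44399:
  East: (17822/44399)²·(1−2551/17822)·5470000/2551 = 296.04273
  South: (9803/44399)²·(1−1025/9803)·6828000/1025 = 290.78892
  North: (16158/44399)²·(1−427/16158)·5948000/427 = 1796.1419
  Central: (616/44399)²·(1−34/616)·2360000/34 = 12.623809
  → Var(ȳ_str) = 2395.5974.
Var(ȳ_srs) = (1 − 4037/44399)·7944000/4037 = 1788.8749.
deff = 2395.5974 / 1788.8749 = 1.3392.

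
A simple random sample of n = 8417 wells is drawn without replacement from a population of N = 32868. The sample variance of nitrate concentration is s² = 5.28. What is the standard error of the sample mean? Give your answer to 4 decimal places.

0.0216

Under SRS without replacement, Var(ȳ) = (1 − f)·s²/n with f = n/N = 8417/32868 = 0.25608495.
Var(ȳ) = (1 − 0.25608495)·5.28/8417 = 0.74391505·6.2730189 × 10^-4 = 4.6665932 × 10^-4.
SE(ȳ) = √(4.6665932 × 10^-4) = 0.0216.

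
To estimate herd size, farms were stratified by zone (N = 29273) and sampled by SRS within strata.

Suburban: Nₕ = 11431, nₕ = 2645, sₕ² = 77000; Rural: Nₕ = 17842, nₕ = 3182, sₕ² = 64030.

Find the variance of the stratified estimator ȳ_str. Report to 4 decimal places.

9.5542

Var(ȳ_str) = Σₕ Wₕ²(1 − fₕ)sₕ²/nₕ with Wₕ = Nₕ/N, N = 29273.
Suburban: Wₕ = 0.39049636; term = 0.39049636²·(1 − 0.23138833)·77000/2645 = 3.4119763.
Rural: Wₕ = 0.60950364; term = 0.60950364²·(1 − 0.17834324)·64030/3182 = 6.1422341.
Sum = 9.5542104.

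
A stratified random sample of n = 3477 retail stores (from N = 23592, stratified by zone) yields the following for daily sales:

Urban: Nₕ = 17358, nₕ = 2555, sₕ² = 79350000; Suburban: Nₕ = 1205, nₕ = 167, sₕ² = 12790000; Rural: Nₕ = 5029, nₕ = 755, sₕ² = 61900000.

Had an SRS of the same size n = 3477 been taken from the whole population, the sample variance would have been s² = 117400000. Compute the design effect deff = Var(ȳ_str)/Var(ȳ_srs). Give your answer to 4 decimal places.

Var(ȳ_str) = Σ Wₕ²(1−fₕ)sₕ²/nₕ with Wₕ = Nₕ/23592:
  Urban: (17358/23592)²·(1−2555/17358)·79350000/2555 = 14337.583
  Suburban: (1205/23592)²·(1−167/1205)·12790000/167 = 172.11113
  Rural: (5029/23592)²·(1−755/5029)·61900000/755 = 3166.1416
  → Var(ȳ_str) = 17675.836.
Var(ȳ_srs) = (1 − 3477/23592)·117400000/3477 = 28788.477.
deff = 17675.836 / 28788.477 = 0.6140.

0.6140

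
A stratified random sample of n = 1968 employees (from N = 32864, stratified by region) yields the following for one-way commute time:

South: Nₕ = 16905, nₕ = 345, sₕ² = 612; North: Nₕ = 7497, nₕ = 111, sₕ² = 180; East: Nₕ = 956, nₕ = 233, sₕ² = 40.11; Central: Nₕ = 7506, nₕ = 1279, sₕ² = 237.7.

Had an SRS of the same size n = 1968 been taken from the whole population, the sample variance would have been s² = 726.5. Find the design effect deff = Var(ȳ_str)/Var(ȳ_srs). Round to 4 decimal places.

Var(ȳ_str) = Σ Wₕ²(1−fₕ)sₕ²/nₕ with Wₕ = Nₕ/32864:
  South: (16905/32864)²·(1−345/16905)·612/345 = 0.45979791
  North: (7497/32864)²·(1−111/7497)·180/111 = 0.083139134
  East: (956/32864)²·(1−233/956)·40.11/233 = 1.1016714 × 10^-4
  Central: (7506/32864)²·(1−1279/7506)·237.7/1279 = 0.008042762
  → Var(ȳ_str) = 0.55108997.
Var(ȳ_srs) = (1 − 1968/32864)·726.5/1968 = 0.34705025.
deff = 0.55108997 / 0.34705025 = 1.5879.

1.5879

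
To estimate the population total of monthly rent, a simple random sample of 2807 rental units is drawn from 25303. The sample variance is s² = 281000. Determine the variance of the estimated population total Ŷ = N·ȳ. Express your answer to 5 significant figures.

5.6982 × 10^10

Var(Ŷ) = N²·Var(ȳ) = N²·(1 − n/N)·s²/n.
f = 2807/25303 = 0.11093546; Var(ȳ) = 0.88906454·281000/2807 = 89.001473.
Var(Ŷ) = 25303² · 89.001473 = 5.6982464 × 10^10.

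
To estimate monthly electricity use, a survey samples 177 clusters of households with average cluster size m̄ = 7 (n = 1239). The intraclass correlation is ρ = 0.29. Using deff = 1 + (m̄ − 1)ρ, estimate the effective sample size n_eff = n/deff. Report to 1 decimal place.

452.2

deff = 1 + (7 − 1)·0.29 = 1 + 1.74 = 2.74.
n_eff = 1239 / 2.74 = 452.2.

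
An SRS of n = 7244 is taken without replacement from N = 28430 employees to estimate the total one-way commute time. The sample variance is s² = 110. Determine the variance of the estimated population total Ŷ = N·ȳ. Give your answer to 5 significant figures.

Var(Ŷ) = N²·Var(ȳ) = N²·(1 − n/N)·s²/n.
f = 7244/28430 = 0.25480127; Var(ȳ) = 0.74519873·110/7244 = 0.011315828.
Var(Ŷ) = 28430² · 0.011315828 = 9.1461866 × 10^6.

9.1462 × 10^6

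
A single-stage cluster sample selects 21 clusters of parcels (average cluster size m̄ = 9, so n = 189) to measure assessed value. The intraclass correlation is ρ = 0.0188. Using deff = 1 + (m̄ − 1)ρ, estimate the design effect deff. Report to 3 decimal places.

1.150

deff = 1 + (9 − 1)·0.0188 = 1 + 0.1504 = 1.1504.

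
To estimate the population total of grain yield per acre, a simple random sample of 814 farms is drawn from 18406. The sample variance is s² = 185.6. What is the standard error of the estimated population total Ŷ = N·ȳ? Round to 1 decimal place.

8592.4

Var(Ŷ) = N²·Var(ȳ) = N²·(1 − n/N)·s²/n.
f = 814/18406 = 0.04422471; Var(ȳ) = 0.95577529·185.6/814 = 0.21792616.
Var(Ŷ) = 18406² · 0.21792616 = 7.3829207 × 10^7.
SE(Ŷ) = √(7.3829207 × 10^7) = 8592.4.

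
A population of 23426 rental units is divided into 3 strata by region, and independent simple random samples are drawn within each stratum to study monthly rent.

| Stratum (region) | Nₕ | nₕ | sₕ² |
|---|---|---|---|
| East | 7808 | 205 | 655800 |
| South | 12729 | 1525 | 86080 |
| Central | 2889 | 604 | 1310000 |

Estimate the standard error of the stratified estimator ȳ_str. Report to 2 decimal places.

Var(ȳ_str) = Σₕ Wₕ²(1 − fₕ)sₕ²/nₕ with Wₕ = Nₕ/N, N = 23426.
East: Wₕ = 0.33330487; term = 0.33330487²·(1 − 0.02625512)·655800/205 = 346.05575.
South: Wₕ = 0.54337061; term = 0.54337061²·(1 − 0.11980517)·86080/1525 = 14.669102.
Central: Wₕ = 0.12332451; term = 0.12332451²·(1 − 0.20906888)·1310000/604 = 26.089865.
Sum = 386.81472.
SE = √(386.81472) = 19.67.

19.67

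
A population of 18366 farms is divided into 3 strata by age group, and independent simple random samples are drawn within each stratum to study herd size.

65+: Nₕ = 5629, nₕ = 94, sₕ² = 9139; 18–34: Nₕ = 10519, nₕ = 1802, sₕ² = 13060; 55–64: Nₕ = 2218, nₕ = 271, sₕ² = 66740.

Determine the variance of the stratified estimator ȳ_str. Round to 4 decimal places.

14.1034

Var(ȳ_str) = Σₕ Wₕ²(1 − fₕ)sₕ²/nₕ with Wₕ = Nₕ/N, N = 18366.
65+: Wₕ = 0.30649025; term = 0.30649025²·(1 − 0.01669924)·9139/94 = 8.9802936.
18–34: Wₕ = 0.57274311; term = 0.57274311²·(1 − 0.17130906)·13060/1802 = 1.9701565.
55–64: Wₕ = 0.12076663; term = 0.12076663²·(1 − 0.12218215)·66740/271 = 3.1529366.
Sum = 14.103387.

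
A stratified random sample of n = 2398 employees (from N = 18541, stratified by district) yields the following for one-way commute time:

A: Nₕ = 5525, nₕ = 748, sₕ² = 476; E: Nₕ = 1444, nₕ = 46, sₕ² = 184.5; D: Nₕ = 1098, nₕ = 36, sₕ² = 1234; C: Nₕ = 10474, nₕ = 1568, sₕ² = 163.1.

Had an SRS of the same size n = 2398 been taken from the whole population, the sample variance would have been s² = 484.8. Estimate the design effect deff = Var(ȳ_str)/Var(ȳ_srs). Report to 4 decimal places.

Var(ȳ_str) = Σ Wₕ²(1−fₕ)sₕ²/nₕ with Wₕ = Nₕ/18541:
  A: (5525/18541)²·(1−748/5525)·476/748 = 0.048856975
  E: (1444/18541)²·(1−46/1444)·184.5/46 = 0.02355302
  D: (1098/18541)²·(1−36/1098)·1234/36 = 0.11627148
  C: (10474/18541)²·(1−1568/10474)·163.1/1568 = 0.028225189
  → Var(ȳ_str) = 0.21690666.
Var(ȳ_srs) = (1 − 2398/18541)·484.8/2398 = 0.17602102.
deff = 0.21690666 / 0.17602102 = 1.2323.

1.2323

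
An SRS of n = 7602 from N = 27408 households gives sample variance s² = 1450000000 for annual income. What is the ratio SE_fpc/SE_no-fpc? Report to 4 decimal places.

0.8501

f = n/N = 7602/27408 = 0.27736427.
SE_no-fpc = √(s²/n) = 436.73708; SE_fpc = √((1−f)s²/n) = 371.26139.
Ratio = √(1−f) = 0.85007984.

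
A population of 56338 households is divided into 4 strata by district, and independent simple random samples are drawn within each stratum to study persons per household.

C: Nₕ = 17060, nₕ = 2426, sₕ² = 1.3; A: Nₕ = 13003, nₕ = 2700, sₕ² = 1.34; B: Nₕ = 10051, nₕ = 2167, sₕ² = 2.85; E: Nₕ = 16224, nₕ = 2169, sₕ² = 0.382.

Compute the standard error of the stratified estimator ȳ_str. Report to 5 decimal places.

0.01042

Var(ȳ_str) = Σₕ Wₕ²(1 − fₕ)sₕ²/nₕ with Wₕ = Nₕ/N, N = 56338.
C: Wₕ = 0.30281515; term = 0.30281515²·(1 − 0.14220399)·1.3/2426 = 4.2149437 × 10^-5.
A: Wₕ = 0.23080337; term = 0.23080337²·(1 − 0.20764439)·1.34/2700 = 2.0948139 × 10^-5.
B: Wₕ = 0.17840534; term = 0.17840534²·(1 − 0.21560044)·2.85/2167 = 3.2835149 × 10^-5.
E: Wₕ = 0.28797614; term = 0.28797614²·(1 − 0.13369083)·0.382/2169 = 1.265289 × 10^-5.
Sum = 1.0858562 × 10^-4.
SE = √(1.0858562 × 10^-4) = 0.01042.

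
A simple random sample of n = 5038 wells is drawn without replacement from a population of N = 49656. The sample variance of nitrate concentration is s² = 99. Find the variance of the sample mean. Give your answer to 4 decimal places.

Under SRS without replacement, Var(ȳ) = (1 − f)·s²/n with f = n/N = 5038/49656 = 0.10145803.
Var(ȳ) = (1 − 0.10145803)·99/5038 = 0.89854197·0.019650655 = 0.017656938.

0.0177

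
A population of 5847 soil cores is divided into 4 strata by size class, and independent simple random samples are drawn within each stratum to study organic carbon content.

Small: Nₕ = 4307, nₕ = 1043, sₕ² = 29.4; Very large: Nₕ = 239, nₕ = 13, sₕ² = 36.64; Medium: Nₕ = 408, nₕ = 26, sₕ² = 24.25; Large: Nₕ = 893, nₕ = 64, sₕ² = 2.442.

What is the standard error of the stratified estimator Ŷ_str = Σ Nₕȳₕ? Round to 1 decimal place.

Var(Ŷ_str) = Σₕ Nₕ²(1 − fₕ)sₕ²/nₕ.
Small: 4307²·(1 − 1043/4307)·29.4/1043 = 396267.12.
Very large: 239²·(1 − 13/239)·36.64/13 = 152236.38.
Medium: 408²·(1 − 26/408)·24.25/26 = 145365.69.
Large: 893²·(1 − 64/893)·2.442/64 = 28246.957.
Sum = 722116.15.
SE = √(722116.15) = 849.8.

849.8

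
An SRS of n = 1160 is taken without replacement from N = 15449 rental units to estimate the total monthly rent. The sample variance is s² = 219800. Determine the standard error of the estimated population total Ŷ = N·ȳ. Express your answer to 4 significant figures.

Var(Ŷ) = N²·Var(ȳ) = N²·(1 − n/N)·s²/n.
f = 1160/15449 = 0.07508577; Var(ȳ) = 0.92491423·219800/1160 = 175.2553.
Var(Ŷ) = 15449² · 175.2553 = 4.1828463 × 10^10.
SE(Ŷ) = √(4.1828463 × 10^10) = 204500.

204500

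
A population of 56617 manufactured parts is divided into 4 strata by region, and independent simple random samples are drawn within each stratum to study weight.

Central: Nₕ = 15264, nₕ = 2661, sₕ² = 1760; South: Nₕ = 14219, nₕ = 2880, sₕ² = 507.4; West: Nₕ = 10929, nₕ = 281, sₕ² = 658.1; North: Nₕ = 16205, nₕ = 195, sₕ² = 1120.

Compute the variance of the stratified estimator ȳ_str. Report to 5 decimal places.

0.59845

Var(ȳ_str) = Σₕ Wₕ²(1 − fₕ)sₕ²/nₕ with Wₕ = Nₕ/N, N = 56617.
Central: Wₕ = 0.26960100; term = 0.26960100²·(1 − 0.17433176)·1760/2661 = 0.039693224.
South: Wₕ = 0.25114365; term = 0.25114365²·(1 − 0.20254589)·507.4/2880 = 0.0088615171.
West: Wₕ = 0.19303389; term = 0.19303389²·(1 − 0.02571141)·658.1/281 = 0.085023765.
North: Wₕ = 0.28622145; term = 0.28622145²·(1 − 0.01203332)·1120/195 = 0.46486845.
Sum = 0.59844696.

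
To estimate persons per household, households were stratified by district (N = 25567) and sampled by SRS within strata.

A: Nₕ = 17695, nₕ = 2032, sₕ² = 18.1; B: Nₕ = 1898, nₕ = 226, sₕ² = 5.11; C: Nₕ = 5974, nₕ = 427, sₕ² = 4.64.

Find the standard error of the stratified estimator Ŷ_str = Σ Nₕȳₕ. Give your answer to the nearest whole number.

Var(Ŷ_str) = Σₕ Nₕ²(1 − fₕ)sₕ²/nₕ.
A: 17695²·(1 − 2032/17695)·18.1/2032 = 2.4687686 × 10^6.
B: 1898²·(1 − 226/1898)·5.11/226 = 71753.806.
C: 5974²·(1 − 427/5974)·4.64/427 = 360092.01.
Sum = 2.9006144 × 10^6.
SE = √(2.9006144 × 10^6) = 1703.

1703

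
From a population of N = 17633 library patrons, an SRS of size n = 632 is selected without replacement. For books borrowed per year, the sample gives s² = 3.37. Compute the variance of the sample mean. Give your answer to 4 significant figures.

0.005141

Under SRS without replacement, Var(ȳ) = (1 − f)·s²/n with f = n/N = 632/17633 = 0.03584189.
Var(ȳ) = (1 − 0.03584189)·3.37/632 = 0.96415811·0.0053322785 = 0.0051411596.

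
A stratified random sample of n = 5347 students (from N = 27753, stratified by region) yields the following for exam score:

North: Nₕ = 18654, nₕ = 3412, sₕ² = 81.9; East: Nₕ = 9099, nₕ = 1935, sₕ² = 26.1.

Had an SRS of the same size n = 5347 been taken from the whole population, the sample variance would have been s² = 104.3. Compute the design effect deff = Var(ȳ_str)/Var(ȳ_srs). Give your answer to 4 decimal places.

0.6351

Var(ȳ_str) = Σ Wₕ²(1−fₕ)sₕ²/nₕ with Wₕ = Nₕ/27753:
  North: (18654/27753)²·(1−3412/18654)·81.9/3412 = 0.0088607185
  East: (9099/27753)²·(1−1935/9099)·26.1/1935 = 0.0011415342
  → Var(ȳ_str) = 0.010002253.
Var(ȳ_srs) = (1 − 5347/27753)·104.3/5347 = 0.015748113.
deff = 0.010002253 / 0.015748113 = 0.6351.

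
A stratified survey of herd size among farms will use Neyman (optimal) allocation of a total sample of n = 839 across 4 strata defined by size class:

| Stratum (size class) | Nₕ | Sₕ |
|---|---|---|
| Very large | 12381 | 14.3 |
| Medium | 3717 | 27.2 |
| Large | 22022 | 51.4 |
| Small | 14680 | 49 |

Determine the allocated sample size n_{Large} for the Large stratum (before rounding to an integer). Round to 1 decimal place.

Neyman allocation: nₕ = n·NₕSₕ / Σⱼ NⱼSⱼ.
Σ NⱼSⱼ = 12381·14.3 + 3717·27.2 + 22022·51.4 + 14680·49 = 2.1294015 × 10^6.
n_{Large} = 839·22022·51.4 / (2.1294015 × 10^6) = 446.0.

446.0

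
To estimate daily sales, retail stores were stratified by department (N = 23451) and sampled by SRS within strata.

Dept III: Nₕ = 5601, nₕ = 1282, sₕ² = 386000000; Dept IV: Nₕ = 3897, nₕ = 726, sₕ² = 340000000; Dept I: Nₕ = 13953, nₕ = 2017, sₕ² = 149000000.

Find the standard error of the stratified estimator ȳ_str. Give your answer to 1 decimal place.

214.8

Var(ȳ_str) = Σₕ Wₕ²(1 − fₕ)sₕ²/nₕ with Wₕ = Nₕ/N, N = 23451.
Dept III: Wₕ = 0.23883843; term = 0.23883843²·(1 − 0.22888770)·386000000/1282 = 13244.188.
Dept IV: Wₕ = 0.16617628; term = 0.16617628²·(1 − 0.18629715)·340000000/726 = 10523.161.
Dept I: Wₕ = 0.59498529; term = 0.59498529²·(1 − 0.14455673)·149000000/2017 = 22370.93.
Sum = 46138.279.
SE = √(46138.279) = 214.8.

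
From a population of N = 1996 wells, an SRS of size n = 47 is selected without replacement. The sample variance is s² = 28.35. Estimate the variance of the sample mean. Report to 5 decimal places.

0.58899

Under SRS without replacement, Var(ȳ) = (1 − f)·s²/n with f = n/N = 47/1996 = 0.02354709.
Var(ȳ) = (1 − 0.02354709)·28.35/47 = 0.97645291·0.60319149 = 0.58898808.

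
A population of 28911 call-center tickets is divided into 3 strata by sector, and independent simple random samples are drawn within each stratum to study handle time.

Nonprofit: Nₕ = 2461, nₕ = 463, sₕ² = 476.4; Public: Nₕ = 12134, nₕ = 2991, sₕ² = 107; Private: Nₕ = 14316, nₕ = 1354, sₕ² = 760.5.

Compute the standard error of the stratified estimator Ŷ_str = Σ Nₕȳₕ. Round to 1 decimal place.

10642.1

Var(Ŷ_str) = Σₕ Nₕ²(1 − fₕ)sₕ²/nₕ.
Nonprofit: 2461²·(1 − 463/2461)·476.4/463 = 5.0593865 × 10^6.
Public: 12134²·(1 − 2991/12134)·107/2991 = 3.9688079 × 10^6.
Private: 14316²·(1 − 1354/14316)·760.5/1354 = 1.0422557 × 10^8.
Sum = 1.1325376 × 10^8.
SE = √(1.1325376 × 10^8) = 10642.1.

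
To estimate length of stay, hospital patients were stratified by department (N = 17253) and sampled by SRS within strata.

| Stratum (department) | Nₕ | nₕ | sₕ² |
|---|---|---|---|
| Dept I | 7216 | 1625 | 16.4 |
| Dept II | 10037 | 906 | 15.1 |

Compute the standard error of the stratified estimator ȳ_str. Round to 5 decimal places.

0.08062

Var(ȳ_str) = Σₕ Wₕ²(1 − fₕ)sₕ²/nₕ with Wₕ = Nₕ/N, N = 17253.
Dept I: Wₕ = 0.41824610; term = 0.41824610²·(1 − 0.22519401)·16.4/1625 = 0.0013678777.
Dept II: Wₕ = 0.58175390; term = 0.58175390²·(1 − 0.09026602)·15.1/906 = 0.0051314697.
Sum = 0.0064993474.
SE = √(0.0064993474) = 0.08062.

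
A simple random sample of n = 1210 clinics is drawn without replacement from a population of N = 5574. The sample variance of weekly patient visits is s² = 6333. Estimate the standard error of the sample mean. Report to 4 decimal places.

2.0243

Under SRS without replacement, Var(ȳ) = (1 − f)·s²/n with f = n/N = 1210/5574 = 0.21707930.
Var(ȳ) = (1 − 0.21707930)·6333/1210 = 0.78292070·5.2338843 = 4.0977164.
SE(ȳ) = √(4.0977164) = 2.0243.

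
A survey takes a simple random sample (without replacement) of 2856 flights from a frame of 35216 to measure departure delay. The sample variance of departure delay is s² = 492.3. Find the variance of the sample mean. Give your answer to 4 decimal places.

0.1584

Under SRS without replacement, Var(ȳ) = (1 − f)·s²/n with f = n/N = 2856/35216 = 0.08109950.
Var(ȳ) = (1 − 0.08109950)·492.3/2856 = 0.91890050·0.17237395 = 0.15839451.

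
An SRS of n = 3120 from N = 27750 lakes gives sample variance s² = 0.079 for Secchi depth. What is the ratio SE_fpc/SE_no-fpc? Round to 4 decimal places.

f = n/N = 3120/27750 = 0.11243243.
SE_no-fpc = √(s²/n) = 0.0050319492; SE_fpc = √((1−f)s²/n) = 0.0047406398.
Ratio = √(1−f) = 0.94210804.

0.9421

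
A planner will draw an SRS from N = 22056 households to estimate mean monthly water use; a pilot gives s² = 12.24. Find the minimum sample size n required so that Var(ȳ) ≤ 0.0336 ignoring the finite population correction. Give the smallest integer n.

365

Without fpc, n₀ = s²/D = 12.24/0.0336 = 364.2857.
Rounding up, n = 365.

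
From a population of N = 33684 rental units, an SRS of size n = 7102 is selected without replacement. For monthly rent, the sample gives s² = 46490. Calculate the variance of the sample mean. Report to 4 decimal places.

5.1659

Under SRS without replacement, Var(ȳ) = (1 − f)·s²/n with f = n/N = 7102/33684 = 0.21084194.
Var(ȳ) = (1 − 0.21084194)·46490/7102 = 0.78915806·6.5460434 = 5.1658629.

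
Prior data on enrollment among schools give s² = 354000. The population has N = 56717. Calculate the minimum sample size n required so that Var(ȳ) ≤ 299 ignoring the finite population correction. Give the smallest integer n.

1184

Without fpc, n₀ = s²/D = 354000/299 = 1183.9465.
Rounding up, n = 1184.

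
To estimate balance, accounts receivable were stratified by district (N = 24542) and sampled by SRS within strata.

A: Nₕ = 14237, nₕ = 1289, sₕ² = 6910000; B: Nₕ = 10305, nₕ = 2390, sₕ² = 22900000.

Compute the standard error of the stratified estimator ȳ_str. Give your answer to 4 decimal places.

Var(ȳ_str) = Σₕ Wₕ²(1 − fₕ)sₕ²/nₕ with Wₕ = Nₕ/N, N = 24542.
A: Wₕ = 0.58010757; term = 0.58010757²·(1 − 0.09053874)·6910000/1289 = 1640.6895.
B: Wₕ = 0.41989243; term = 0.41989243²·(1 − 0.23192625)·22900000/2390 = 1297.5276.
Sum = 2938.2171.
SE = √(2938.2171) = 54.2053.

54.2053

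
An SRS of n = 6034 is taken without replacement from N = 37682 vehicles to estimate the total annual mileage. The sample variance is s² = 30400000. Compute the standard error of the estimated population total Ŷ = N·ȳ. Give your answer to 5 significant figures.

Var(Ŷ) = N²·Var(ȳ) = N²·(1 − n/N)·s²/n.
f = 6034/37682 = 0.16012950; Var(ȳ) = 0.83987050·30400000/6034 = 4231.3661.
Var(Ŷ) = 37682² · 4231.3661 = 6.0082569 × 10^12.
SE(Ŷ) = √(6.0082569 × 10^12) = 2.4512 × 10^6.

2.4512 × 10^6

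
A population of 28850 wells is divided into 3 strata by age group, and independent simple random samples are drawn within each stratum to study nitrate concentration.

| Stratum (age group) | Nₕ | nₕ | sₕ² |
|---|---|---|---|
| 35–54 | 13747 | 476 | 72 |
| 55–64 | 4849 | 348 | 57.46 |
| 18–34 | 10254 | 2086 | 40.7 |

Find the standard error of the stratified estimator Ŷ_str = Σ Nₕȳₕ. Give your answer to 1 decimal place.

Var(Ŷ_str) = Σₕ Nₕ²(1 − fₕ)sₕ²/nₕ.
35–54: 13747²·(1 − 476/13747)·72/476 = 2.7595427 × 10^7.
55–64: 4849²·(1 − 348/4849)·57.46/348 = 3.6036912 × 10^6.
18–34: 10254²·(1 − 2086/10254)·40.7/2086 = 1.6341396 × 10^6.
Sum = 3.2833258 × 10^7.
SE = √(3.2833258 × 10^7) = 5730.0.

5730.0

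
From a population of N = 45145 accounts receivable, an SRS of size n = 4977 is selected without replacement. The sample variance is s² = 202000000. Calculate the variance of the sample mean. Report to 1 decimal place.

Under SRS without replacement, Var(ȳ) = (1 − f)·s²/n with f = n/N = 4977/45145 = 0.11024477.
Var(ȳ) = (1 − 0.11024477)·202000000/4977 = 0.88975523·40586.699 = 36112.228.

36112.2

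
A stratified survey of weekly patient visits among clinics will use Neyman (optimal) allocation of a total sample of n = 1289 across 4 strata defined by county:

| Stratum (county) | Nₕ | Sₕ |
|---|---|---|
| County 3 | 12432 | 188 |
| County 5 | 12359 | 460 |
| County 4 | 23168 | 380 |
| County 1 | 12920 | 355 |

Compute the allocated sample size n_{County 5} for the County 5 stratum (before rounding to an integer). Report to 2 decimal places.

Neyman allocation: nₕ = n·NₕSₕ / Σⱼ NⱼSⱼ.
Σ NⱼSⱼ = 12432·188 + 12359·460 + 23168·380 + 12920·355 = 2.1412796 × 10^7.
n_{County 5} = 1289·12359·460 / (2.1412796 × 10^7) = 342.23.

342.23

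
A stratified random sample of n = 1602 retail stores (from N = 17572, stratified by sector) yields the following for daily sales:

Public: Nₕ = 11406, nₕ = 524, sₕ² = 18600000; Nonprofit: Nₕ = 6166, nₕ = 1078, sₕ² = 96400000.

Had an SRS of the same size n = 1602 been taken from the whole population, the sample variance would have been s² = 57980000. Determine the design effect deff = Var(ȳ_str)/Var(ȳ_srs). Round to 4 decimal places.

0.7100

Var(ȳ_str) = Σ Wₕ²(1−fₕ)sₕ²/nₕ with Wₕ = Nₕ/17572:
  Public: (11406/17572)²·(1−524/11406)·18600000/524 = 14268.6
  Nonprofit: (6166/17572)²·(1−1078/6166)·96400000/1078 = 9085.8698
  → Var(ȳ_str) = 23354.47.
Var(ȳ_srs) = (1 − 1602/17572)·57980000/1602 = 32892.692.
deff = 23354.47 / 32892.692 = 0.7100.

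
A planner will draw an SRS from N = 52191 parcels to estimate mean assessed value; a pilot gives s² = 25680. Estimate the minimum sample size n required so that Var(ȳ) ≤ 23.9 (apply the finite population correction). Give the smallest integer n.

1053

Without fpc, n₀ = s²/D = 25680/23.9 = 1074.4770.
With fpc, (1 − n/N)·s²/n ≤ D requires n ≥ n₀/(1 + n₀/N) = 1074.4770/(1 + 1074.4770/52191) = 1052.8025.
Rounding up, n = 1053.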